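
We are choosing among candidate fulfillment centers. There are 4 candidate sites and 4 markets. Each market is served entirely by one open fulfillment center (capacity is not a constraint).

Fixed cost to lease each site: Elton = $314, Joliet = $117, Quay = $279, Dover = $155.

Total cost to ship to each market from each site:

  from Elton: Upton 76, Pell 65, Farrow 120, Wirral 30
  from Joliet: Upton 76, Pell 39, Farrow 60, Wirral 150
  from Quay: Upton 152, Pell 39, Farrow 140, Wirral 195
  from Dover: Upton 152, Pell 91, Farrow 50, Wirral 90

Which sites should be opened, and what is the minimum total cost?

For any fixed open set, each market goes to its cheapest open site; total = fixed + service.
{Joliet}: Upton→Joliet 76, Pell→Joliet 39, Farrow→Joliet 60, Wirral→Joliet 150. Service 325; fixed 117; total 442.
{Joliet, Dover}: service 255 + fixed 272 = 527
{Dover}: Upton→Dover 152, Pell→Dover 91, Farrow→Dover 50, Wirral→Dover 90. Service 383; fixed 155; total 538.
{Elton, Joliet, Quay, Dover}: Upton→Elton 76, Pell→Joliet 39, Farrow→Dover 50, Wirral→Elton 30. Service 195; fixed 865; total 1060.
(All 15 nonempty subsets were checked; Joliet only is lowest.)

Open Joliet only; minimum total cost 442.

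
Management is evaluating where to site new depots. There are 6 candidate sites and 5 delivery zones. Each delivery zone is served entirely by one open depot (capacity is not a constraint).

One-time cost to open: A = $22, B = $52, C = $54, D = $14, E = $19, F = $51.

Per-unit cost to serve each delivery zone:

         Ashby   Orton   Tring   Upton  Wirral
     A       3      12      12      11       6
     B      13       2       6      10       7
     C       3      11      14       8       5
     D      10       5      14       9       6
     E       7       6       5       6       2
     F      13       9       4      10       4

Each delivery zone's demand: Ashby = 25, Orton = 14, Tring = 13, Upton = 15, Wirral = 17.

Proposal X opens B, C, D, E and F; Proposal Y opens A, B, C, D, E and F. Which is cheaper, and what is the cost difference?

Proposal X: {B, C, D, E, F}: Ashby→C 3·25=75, Orton→B 2·14=28, Tring→F 4·13=52, Upton→E 6·15=90, Wirral→E 2·17=34. Service 279; fixed 190; total 469.
Proposal Y: {A, B, C, D, E, F}: Ashby→A 3·25=75, Orton→B 2·14=28, Tring→F 4·13=52, Upton→E 6·15=90, Wirral→E 2·17=34. Service 279; fixed 212; total 491.
Difference: |469 − 491| = 22.

Proposal X is cheaper by 22.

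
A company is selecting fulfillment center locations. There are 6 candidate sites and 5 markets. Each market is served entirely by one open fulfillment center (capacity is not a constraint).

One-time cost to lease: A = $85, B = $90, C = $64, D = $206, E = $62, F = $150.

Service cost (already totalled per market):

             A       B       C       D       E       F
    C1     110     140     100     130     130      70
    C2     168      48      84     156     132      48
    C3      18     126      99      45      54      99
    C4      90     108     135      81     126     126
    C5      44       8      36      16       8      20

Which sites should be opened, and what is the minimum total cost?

Open A and B; minimum total cost 449.

For any fixed open set, each market goes to its cheapest open site; total = fixed + service.
{A, B}: C1→A 110, C2→B 48, C3→A 18, C4→A 90, C5→B 8. Service 274; fixed 175; total 449.
{A, C}: service 328 + fixed 149 = 477
{A, F}: service 246 + fixed 235 = 481
{A, B, C, D, E, F}: C1→F 70, C2→B 48, C3→A 18, C4→D 81, C5→B 8. Service 225; fixed 657; total 882.
No other subset beats 449.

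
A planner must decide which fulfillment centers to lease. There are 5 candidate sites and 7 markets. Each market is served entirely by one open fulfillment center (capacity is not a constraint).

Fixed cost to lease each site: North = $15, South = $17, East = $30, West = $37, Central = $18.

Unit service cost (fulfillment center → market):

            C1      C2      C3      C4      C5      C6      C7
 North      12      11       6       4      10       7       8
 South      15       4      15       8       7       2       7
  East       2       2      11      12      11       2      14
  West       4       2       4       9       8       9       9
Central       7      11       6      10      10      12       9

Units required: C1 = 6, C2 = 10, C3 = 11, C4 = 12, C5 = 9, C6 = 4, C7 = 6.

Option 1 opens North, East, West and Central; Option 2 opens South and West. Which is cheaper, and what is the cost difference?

Option 2 is cheaper by 1.

Option 1: {North, East, West, Central}: C1→East 2·6=12, C2→East 2·10=20, C3→West 4·11=44, C4→North 4·12=48, C5→West 8·9=72, C6→East 2·4=8, C7→North 8·6=48. Service 252; fixed 100; total 352.
Option 2: {South, West}: C1→West 4·6=24, C2→West 2·10=20, C3→West 4·11=44, C4→South 8·12=96, C5→South 7·9=63, C6→South 2·4=8, C7→South 7·6=42. Service 297; fixed 54; total 351.
Difference: |352 − 351| = 1.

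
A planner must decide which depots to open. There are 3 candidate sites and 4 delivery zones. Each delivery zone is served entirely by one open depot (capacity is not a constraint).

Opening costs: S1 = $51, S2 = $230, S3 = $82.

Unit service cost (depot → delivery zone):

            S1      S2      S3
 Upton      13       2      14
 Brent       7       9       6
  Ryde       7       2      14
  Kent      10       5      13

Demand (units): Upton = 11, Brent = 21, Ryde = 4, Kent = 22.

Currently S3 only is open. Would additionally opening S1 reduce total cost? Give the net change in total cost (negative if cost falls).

Current service cost with {S3}: 622.
Adding S1: each delivery zone re-picks its cheapest; new service cost 517, saving 105.
Extra fixed cost: 51. Net change = 51 − 105 = -54.
(Totals: 704 → 650.)

Yes — net change −54 (cost falls by 54).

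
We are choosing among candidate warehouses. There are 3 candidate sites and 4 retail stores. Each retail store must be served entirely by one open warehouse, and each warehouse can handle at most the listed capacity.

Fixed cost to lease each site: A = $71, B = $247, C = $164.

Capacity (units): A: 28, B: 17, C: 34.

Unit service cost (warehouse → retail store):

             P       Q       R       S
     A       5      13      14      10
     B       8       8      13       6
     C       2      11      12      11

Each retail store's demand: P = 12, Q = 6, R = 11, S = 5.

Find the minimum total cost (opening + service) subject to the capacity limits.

Open {C}: P→C 2·12=24, Q→C 11·6=66, R→C 12·11=132, S→C 11·5=55.
Loads: C carries 34/34. Service 277; fixed 164; total 441.
Next best feasible plan costs 507.

Minimum total cost: 441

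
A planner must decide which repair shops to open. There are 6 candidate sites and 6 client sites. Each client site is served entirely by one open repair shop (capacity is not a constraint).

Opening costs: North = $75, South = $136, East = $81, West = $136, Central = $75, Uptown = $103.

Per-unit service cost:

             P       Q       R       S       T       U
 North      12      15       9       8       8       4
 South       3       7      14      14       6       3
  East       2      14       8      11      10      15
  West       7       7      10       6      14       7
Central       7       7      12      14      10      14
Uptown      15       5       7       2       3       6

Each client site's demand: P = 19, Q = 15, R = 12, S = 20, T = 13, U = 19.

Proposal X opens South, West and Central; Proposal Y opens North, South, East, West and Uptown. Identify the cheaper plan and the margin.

Proposal Y is cheaper by 20.

Proposal X: {South, West, Central}: P→South 3·19=57, Q→South 7·15=105, R→West 10·12=120, S→West 6·20=120, T→South 6·13=78, U→South 3·19=57. Service 537; fixed 347; total 884.
Proposal Y: {North, South, East, West, Uptown}: P→East 2·19=38, Q→Uptown 5·15=75, R→Uptown 7·12=84, S→Uptown 2·20=40, T→Uptown 3·13=39, U→South 3·19=57. Service 333; fixed 531; total 864.
Difference: |884 − 864| = 20.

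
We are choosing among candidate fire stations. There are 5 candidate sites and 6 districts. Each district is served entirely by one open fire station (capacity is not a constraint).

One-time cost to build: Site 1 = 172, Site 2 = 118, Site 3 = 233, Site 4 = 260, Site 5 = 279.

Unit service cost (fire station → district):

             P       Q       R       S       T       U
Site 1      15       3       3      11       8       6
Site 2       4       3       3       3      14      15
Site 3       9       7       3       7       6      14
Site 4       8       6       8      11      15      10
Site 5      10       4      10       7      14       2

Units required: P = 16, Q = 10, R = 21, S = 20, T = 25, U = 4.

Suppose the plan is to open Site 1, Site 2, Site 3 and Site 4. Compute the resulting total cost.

Each district is assigned to its cheapest site among the open ones.
{Site 1, Site 2, Site 3, Site 4}: P→Site 2 4·16=64, Q→Site 1 3·10=30, R→Site 1 3·21=63, S→Site 2 3·20=60, T→Site 3 6·25=150, U→Site 1 6·4=24. Service 391; fixed 783; total 1174.

Total cost: 1174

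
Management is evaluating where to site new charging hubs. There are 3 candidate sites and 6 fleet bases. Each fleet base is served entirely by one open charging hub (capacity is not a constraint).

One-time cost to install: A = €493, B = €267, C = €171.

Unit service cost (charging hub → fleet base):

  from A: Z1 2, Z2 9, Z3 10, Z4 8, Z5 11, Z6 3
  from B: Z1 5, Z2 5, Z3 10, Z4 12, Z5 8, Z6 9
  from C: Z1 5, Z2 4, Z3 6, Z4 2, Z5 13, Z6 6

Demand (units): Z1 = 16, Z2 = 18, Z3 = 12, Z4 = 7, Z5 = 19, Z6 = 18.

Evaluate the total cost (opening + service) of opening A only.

Total cost: 1126

Each fleet base is assigned to its cheapest site among the open ones.
{A}: Z1→A 2·16=32, Z2→A 9·18=162, Z3→A 10·12=120, Z4→A 8·7=56, Z5→A 11·19=209, Z6→A 3·18=54. Service 633; fixed 493; total 1126.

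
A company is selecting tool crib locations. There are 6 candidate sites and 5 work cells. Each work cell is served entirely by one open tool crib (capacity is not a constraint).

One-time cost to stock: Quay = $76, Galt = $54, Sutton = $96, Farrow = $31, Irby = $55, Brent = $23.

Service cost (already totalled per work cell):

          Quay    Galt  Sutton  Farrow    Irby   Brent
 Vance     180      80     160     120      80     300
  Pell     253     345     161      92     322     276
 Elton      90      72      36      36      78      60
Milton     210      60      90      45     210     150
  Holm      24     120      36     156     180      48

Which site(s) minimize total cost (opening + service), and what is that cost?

Open Farrow and Brent; minimum total cost 395.

For any fixed open set, each work cell goes to its cheapest open site; total = fixed + service.
{Farrow, Brent}: Vance→Farrow 120, Pell→Farrow 92, Elton→Farrow 36, Milton→Farrow 45, Holm→Brent 48. Service 341; fixed 54; total 395.
{Galt, Farrow, Brent}: service 301 + fixed 108 = 409
{Farrow, Irby, Brent}: service 301 + fixed 109 = 410
{Quay, Galt, Sutton, Farrow, Irby, Brent}: Vance→Galt 80, Pell→Farrow 92, Elton→Sutton 36, Milton→Farrow 45, Holm→Quay 24. Service 277; fixed 335; total 612.
No other subset beats 395.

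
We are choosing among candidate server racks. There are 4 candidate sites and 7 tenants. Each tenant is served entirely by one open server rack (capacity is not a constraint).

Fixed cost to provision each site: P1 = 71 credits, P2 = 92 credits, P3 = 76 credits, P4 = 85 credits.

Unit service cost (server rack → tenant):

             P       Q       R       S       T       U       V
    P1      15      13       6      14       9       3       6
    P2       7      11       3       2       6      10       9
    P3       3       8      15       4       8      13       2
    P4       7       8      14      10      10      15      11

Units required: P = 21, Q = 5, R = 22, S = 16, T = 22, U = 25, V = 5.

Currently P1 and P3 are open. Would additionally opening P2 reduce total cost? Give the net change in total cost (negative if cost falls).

Current service cost with {P1, P3}: 560.
Adding P2: each tenant re-picks its cheapest; new service cost 418, saving 142.
Extra fixed cost: 92. Net change = 92 − 142 = -50.
(Totals: 707 → 657.)

Yes — net change −50 (cost falls by 50).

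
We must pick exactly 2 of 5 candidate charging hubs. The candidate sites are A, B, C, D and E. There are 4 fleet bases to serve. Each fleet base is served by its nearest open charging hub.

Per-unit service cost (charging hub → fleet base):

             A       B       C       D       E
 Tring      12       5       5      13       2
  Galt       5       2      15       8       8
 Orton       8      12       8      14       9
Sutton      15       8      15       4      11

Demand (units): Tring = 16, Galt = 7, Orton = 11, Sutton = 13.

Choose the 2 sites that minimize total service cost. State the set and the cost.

With exactly 2 open, each fleet base uses its cheapest among the chosen.
{D, E}: Tring→E 2·16=32, Galt→D 8·7=56, Orton→E 9·11=99, Sutton→D 4·13=52. Service cost 239.
{B, E}: service cost 249
{C, D}: service cost 276
Among all 10 size-2 choices, {D, E} is lowest.

Choose D and E; total service cost 239.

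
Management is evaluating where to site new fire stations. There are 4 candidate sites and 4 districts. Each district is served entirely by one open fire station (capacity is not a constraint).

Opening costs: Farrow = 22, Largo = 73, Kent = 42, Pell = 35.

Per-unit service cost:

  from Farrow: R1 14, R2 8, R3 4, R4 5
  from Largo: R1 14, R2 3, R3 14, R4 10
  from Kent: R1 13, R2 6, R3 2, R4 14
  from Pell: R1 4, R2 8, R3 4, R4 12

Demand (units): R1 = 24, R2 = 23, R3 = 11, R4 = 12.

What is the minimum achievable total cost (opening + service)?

Minimum total cost: 399

For any fixed open set, each district goes to its cheapest open site; total = fixed + service.
{Farrow, Largo, Pell}: R1→Pell 4·24=96, R2→Largo 3·23=69, R3→Farrow 4·11=44, R4→Farrow 5·12=60. Service 269; fixed 130; total 399.
{Farrow, Kent, Pell}: R1→Pell 4·24=96, R2→Kent 6·23=138, R3→Kent 2·11=22, R4→Farrow 5·12=60. Service 316; fixed 99; total 415.
{Farrow, Largo, Kent, Pell}: R1→Pell 4·24=96, R2→Largo 3·23=69, R3→Kent 2·11=22, R4→Farrow 5·12=60. Service 247; fixed 172; total 419.
{Farrow}: R1→Farrow 14·24=336, R2→Farrow 8·23=184, R3→Farrow 4·11=44, R4→Farrow 5·12=60. Service 624; fixed 22; total 646.
No other subset beats 399.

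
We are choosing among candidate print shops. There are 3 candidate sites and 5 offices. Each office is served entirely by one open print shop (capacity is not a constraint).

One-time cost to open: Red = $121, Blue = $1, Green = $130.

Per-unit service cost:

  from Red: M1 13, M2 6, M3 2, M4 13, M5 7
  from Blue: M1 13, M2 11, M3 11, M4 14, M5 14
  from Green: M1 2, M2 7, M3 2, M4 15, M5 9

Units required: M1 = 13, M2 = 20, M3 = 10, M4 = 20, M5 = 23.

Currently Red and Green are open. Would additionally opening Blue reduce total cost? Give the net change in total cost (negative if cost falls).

No — net change +1 (cost rises by 1).

Current service cost with {Red, Green}: 587.
Adding Blue: each office re-picks its cheapest; new service cost 587, saving 0.
Extra fixed cost: 1. Net change = 1 − 0 = 1.
(Totals: 838 → 839.)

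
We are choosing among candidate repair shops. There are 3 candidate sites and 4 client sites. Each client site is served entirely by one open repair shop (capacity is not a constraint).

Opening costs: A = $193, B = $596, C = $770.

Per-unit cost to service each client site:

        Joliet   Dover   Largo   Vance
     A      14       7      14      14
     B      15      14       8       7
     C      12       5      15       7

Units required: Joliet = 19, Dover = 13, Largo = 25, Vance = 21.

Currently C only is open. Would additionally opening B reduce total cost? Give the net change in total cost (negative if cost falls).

Current service cost with {C}: 815.
Adding B: each client site re-picks its cheapest; new service cost 640, saving 175.
Extra fixed cost: 596. Net change = 596 − 175 = 421.
(Totals: 1585 → 2006.)

No — net change +421 (cost rises by 421).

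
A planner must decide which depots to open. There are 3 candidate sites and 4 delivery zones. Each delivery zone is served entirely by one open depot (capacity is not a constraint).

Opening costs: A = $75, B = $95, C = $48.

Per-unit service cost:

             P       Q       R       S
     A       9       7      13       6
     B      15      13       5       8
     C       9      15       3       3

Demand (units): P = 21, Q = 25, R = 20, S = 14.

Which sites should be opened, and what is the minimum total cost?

For any fixed open set, each delivery zone goes to its cheapest open site; total = fixed + service.
{A, C}: P→A 9·21=189, Q→A 7·25=175, R→C 3·20=60, S→C 3·14=42. Service 466; fixed 123; total 589.
{A, B, C}: P→A 9·21=189, Q→A 7·25=175, R→C 3·20=60, S→C 3·14=42. Service 466; fixed 218; total 684.
{C}: service 666 + fixed 48 = 714
No other subset beats 589.

Open A and C; minimum total cost 589.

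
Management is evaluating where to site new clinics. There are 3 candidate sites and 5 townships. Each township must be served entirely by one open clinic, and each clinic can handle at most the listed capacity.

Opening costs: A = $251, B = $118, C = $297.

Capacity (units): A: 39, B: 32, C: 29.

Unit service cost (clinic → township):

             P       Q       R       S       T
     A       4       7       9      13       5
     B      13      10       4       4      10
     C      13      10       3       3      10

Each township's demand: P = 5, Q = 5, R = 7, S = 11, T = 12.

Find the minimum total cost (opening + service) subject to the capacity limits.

Minimum total cost: 556

Open {A, B}: P→A 4·5=20, Q→A 7·5=35, R→B 4·7=28, S→B 4·11=44, T→A 5·12=60.
Loads: A carries 22/39, B carries 18/32. Service 187; fixed 369; total 556.
Next best feasible plan costs 571.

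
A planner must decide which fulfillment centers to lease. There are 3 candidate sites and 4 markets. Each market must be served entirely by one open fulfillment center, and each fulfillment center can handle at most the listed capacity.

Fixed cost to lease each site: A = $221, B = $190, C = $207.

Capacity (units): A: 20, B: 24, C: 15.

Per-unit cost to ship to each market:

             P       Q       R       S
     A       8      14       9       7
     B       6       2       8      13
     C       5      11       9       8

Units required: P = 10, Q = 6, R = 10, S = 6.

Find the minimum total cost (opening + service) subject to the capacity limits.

Minimum total cost: 615

Open {A, B}: P→B 6·10=60, Q→B 2·6=12, R→A 9·10=90, S→A 7·6=42.
Loads: A carries 16/20, B carries 16/24. Service 204; fixed 411; total 615.
Next best feasible plan costs 617.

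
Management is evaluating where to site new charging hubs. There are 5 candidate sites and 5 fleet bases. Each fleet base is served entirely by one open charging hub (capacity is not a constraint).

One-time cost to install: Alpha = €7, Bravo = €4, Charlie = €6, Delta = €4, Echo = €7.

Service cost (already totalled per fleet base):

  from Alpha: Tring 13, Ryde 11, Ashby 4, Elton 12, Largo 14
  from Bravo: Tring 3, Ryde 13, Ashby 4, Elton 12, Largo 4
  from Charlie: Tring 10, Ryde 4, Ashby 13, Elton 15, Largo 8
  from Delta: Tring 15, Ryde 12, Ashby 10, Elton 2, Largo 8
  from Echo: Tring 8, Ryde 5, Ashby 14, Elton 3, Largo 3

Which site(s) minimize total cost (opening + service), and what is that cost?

Open Bravo and Echo; minimum total cost 29.

For any fixed open set, each fleet base goes to its cheapest open site; total = fixed + service.
{Bravo, Echo}: Tring→Bravo 3, Ryde→Echo 5, Ashby→Bravo 4, Elton→Echo 3, Largo→Echo 3. Service 18; fixed 11; total 29.
{Bravo, Charlie, Delta}: Tring→Bravo 3, Ryde→Charlie 4, Ashby→Bravo 4, Elton→Delta 2, Largo→Bravo 4. Service 17; fixed 14; total 31.
{Bravo, Delta, Echo}: Tring→Bravo 3, Ryde→Echo 5, Ashby→Bravo 4, Elton→Delta 2, Largo→Echo 3. Service 17; fixed 15; total 32.
{Alpha, Bravo, Charlie, Delta, Echo}: service 16 + fixed 28 = 44
No other subset beats 29.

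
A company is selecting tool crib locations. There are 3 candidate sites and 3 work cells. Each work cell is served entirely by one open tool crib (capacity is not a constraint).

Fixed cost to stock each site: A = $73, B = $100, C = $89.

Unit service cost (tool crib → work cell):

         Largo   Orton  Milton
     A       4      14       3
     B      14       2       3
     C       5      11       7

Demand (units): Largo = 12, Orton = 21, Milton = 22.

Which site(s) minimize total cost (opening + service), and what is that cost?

For any fixed open set, each work cell goes to its cheapest open site; total = fixed + service.
{A, B}: Largo→A 4·12=48, Orton→B 2·21=42, Milton→A 3·22=66. Service 156; fixed 173; total 329.
{B, C}: service 168 + fixed 189 = 357
{B}: Largo→B 14·12=168, Orton→B 2·21=42, Milton→B 3·22=66. Service 276; fixed 100; total 376.
{A, B, C}: service 156 + fixed 262 = 418
No other subset beats 329.

Open A and B; minimum total cost 329.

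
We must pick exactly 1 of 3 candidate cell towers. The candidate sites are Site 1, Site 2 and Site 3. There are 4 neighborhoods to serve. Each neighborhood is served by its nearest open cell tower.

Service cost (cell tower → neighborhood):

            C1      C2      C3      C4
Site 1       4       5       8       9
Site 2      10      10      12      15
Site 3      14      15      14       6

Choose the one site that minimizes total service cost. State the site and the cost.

With exactly 1 open, each neighborhood uses its cheapest among the chosen.
{Site 1}: C1→Site 1 4, C2→Site 1 5, C3→Site 1 8, C4→Site 1 9. Service cost 26.
{Site 2}: service cost 47
{Site 3}: service cost 49
Among all 3 size-1 choices, {Site 1} is lowest.

Choose Site 1 only; total service cost 26.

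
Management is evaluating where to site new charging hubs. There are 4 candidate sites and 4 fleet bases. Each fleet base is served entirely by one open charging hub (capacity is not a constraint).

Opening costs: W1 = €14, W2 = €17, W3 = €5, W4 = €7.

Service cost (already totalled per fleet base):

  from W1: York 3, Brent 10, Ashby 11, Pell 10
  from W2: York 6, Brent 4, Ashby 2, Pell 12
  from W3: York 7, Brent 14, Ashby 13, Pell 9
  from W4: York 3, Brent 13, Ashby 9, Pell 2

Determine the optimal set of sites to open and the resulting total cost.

For any fixed open set, each fleet base goes to its cheapest open site; total = fixed + service.
{W4}: York→W4 3, Brent→W4 13, Ashby→W4 9, Pell→W4 2. Service 27; fixed 7; total 34.
{W2, W4}: service 11 + fixed 24 = 35
{W3, W4}: service 27 + fixed 12 = 39
{W1, W2, W3, W4}: York→W1 3, Brent→W2 4, Ashby→W2 2, Pell→W4 2. Service 11; fixed 43; total 54.
(All 15 nonempty subsets were checked; W4 only is lowest.)

Open W4 only; minimum total cost 34.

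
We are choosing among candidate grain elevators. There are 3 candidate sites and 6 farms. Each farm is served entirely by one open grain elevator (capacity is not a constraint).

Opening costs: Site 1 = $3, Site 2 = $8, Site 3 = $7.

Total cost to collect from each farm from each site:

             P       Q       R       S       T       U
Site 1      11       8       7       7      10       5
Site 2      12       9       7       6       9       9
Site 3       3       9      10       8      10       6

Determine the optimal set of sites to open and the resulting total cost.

For any fixed open set, each farm goes to its cheapest open site; total = fixed + service.
{Site 1, Site 3}: P→Site 3 3, Q→Site 1 8, R→Site 1 7, S→Site 1 7, T→Site 1 10, U→Site 1 5. Service 40; fixed 10; total 50.
{Site 1}: service 48 + fixed 3 = 51
{Site 3}: P→Site 3 3, Q→Site 3 9, R→Site 3 10, S→Site 3 8, T→Site 3 10, U→Site 3 6. Service 46; fixed 7; total 53.
{Site 1, Site 2, Site 3}: service 38 + fixed 18 = 56
(All 7 nonempty subsets were checked; Site 1 and Site 3 is lowest.)

Open Site 1 and Site 3; minimum total cost 50.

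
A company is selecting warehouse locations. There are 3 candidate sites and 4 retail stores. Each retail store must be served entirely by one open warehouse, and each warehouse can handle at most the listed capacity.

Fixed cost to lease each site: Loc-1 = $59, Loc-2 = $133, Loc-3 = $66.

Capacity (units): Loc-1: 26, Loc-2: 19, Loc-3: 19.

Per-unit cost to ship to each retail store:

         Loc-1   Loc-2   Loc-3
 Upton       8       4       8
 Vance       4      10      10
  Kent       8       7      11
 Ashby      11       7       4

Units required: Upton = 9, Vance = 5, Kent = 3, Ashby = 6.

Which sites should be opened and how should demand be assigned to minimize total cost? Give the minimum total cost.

Minimum total cost: 241

Open {Loc-1}: Upton→Loc-1 8·9=72, Vance→Loc-1 4·5=20, Kent→Loc-1 8·3=24, Ashby→Loc-1 11·6=66.
Loads: Loc-1 carries 23/26. Service 182; fixed 59; total 241.
Next best feasible plan costs 265.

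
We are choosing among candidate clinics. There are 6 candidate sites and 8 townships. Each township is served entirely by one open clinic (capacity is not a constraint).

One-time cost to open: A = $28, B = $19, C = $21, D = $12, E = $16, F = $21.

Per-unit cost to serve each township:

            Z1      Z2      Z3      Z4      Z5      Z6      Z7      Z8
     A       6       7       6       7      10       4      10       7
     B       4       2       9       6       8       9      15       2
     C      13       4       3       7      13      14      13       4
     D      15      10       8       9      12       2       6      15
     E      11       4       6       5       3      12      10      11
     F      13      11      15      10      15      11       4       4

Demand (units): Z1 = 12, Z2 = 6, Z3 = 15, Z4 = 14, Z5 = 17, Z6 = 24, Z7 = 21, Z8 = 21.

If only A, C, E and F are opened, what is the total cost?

Each township is assigned to its cheapest site among the open ones.
{A, C, E, F}: Z1→A 6·12=72, Z2→C 4·6=24, Z3→C 3·15=45, Z4→E 5·14=70, Z5→E 3·17=51, Z6→A 4·24=96, Z7→F 4·21=84, Z8→C 4·21=84. Service 526; fixed 86; total 612.

Total cost: 612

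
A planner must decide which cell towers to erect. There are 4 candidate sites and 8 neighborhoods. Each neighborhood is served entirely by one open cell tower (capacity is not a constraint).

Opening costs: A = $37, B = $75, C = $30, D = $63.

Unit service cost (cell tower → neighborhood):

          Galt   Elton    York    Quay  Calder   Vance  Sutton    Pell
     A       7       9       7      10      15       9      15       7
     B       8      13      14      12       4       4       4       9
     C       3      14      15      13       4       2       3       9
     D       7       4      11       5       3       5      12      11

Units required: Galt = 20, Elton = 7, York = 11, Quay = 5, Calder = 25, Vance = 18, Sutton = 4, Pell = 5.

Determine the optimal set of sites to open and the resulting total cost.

Open A, C and D; minimum total cost 478.

For any fixed open set, each neighborhood goes to its cheapest open site; total = fixed + service.
{A, C, D}: Galt→C 3·20=60, Elton→D 4·7=28, York→A 7·11=77, Quay→D 5·5=25, Calder→D 3·25=75, Vance→C 2·18=36, Sutton→C 3·4=12, Pell→A 7·5=35. Service 348; fixed 130; total 478.
{C, D}: service 402 + fixed 93 = 495
{A, C}: Galt→C 3·20=60, Elton→A 9·7=63, York→A 7·11=77, Quay→A 10·5=50, Calder→C 4·25=100, Vance→C 2·18=36, Sutton→C 3·4=12, Pell→A 7·5=35. Service 433; fixed 67; total 500.
{A, B, C, D}: service 348 + fixed 205 = 553
(All 15 nonempty subsets were checked; A, C and D is lowest.)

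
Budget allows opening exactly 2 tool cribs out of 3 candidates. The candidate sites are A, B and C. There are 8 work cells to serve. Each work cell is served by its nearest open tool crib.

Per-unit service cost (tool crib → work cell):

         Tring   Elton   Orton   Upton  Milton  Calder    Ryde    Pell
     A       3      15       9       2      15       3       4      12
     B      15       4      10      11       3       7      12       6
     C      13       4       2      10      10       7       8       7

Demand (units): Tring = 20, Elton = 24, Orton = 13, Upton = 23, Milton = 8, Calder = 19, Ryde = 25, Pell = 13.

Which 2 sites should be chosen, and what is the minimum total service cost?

Choose A and C; total service cost 556.

With exactly 2 open, each work cell uses its cheapest among the chosen.
{A, C}: Tring→A 3·20=60, Elton→C 4·24=96, Orton→C 2·13=26, Upton→A 2·23=46, Milton→C 10·8=80, Calder→A 3·19=57, Ryde→A 4·25=100, Pell→C 7·13=91. Service cost 556.
{A, B}: service cost 578
{B, C}: service cost 1047
Among all 3 size-2 choices, {A, C} is lowest.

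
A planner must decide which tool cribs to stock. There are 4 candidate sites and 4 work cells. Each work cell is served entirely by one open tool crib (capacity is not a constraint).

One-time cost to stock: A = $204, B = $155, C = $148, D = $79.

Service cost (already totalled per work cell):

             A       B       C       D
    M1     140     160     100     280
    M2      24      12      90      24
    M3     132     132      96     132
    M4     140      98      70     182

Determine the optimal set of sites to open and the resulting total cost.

Open C only; minimum total cost 504.

For any fixed open set, each work cell goes to its cheapest open site; total = fixed + service.
{C}: M1→C 100, M2→C 90, M3→C 96, M4→C 70. Service 356; fixed 148; total 504.
{C, D}: service 290 + fixed 227 = 517
{B}: M1→B 160, M2→B 12, M3→B 132, M4→B 98. Service 402; fixed 155; total 557.
{A, B, C, D}: service 278 + fixed 586 = 864
(All 15 nonempty subsets were checked; C only is lowest.)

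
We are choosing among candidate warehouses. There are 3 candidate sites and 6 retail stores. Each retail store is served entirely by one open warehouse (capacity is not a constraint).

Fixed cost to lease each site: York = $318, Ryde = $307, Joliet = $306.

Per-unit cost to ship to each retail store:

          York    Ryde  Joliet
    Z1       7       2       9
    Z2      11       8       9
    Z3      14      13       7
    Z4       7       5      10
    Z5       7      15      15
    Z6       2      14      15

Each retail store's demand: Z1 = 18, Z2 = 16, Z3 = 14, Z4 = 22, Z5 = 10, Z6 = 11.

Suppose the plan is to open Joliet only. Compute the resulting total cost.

Each retail store is assigned to its cheapest site among the open ones.
{Joliet}: Z1→Joliet 9·18=162, Z2→Joliet 9·16=144, Z3→Joliet 7·14=98, Z4→Joliet 10·22=220, Z5→Joliet 15·10=150, Z6→Joliet 15·11=165. Service 939; fixed 306; total 1245.

Total cost: 1245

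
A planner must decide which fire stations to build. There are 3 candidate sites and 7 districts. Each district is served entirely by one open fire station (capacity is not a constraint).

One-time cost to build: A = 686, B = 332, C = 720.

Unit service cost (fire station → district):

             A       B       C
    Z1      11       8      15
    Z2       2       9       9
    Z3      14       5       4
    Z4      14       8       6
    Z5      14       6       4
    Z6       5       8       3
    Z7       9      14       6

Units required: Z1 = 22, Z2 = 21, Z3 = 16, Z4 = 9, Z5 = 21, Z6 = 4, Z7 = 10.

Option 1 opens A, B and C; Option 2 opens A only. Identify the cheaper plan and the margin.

Option 1: {A, B, C}: Z1→B 8·22=176, Z2→A 2·21=42, Z3→C 4·16=64, Z4→C 6·9=54, Z5→C 4·21=84, Z6→C 3·4=12, Z7→C 6·10=60. Service 492; fixed 1738; total 2230.
Option 2: {A}: Z1→A 11·22=242, Z2→A 2·21=42, Z3→A 14·16=224, Z4→A 14·9=126, Z5→A 14·21=294, Z6→A 5·4=20, Z7→A 9·10=90. Service 1038; fixed 686; total 1724.
Difference: |2230 − 1724| = 506.

Option 2 is cheaper by 506.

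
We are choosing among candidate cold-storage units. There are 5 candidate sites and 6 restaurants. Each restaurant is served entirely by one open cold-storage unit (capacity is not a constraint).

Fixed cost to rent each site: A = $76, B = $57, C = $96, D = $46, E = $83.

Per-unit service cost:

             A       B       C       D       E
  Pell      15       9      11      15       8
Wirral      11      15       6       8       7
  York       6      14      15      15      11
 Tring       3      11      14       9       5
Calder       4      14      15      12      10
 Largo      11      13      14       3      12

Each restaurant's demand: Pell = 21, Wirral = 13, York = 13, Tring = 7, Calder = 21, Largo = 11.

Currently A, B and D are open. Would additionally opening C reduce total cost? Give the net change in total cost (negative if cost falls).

No — net change +70 (cost rises by 70).

Current service cost with {A, B, D}: 509.
Adding C: each restaurant re-picks its cheapest; new service cost 483, saving 26.
Extra fixed cost: 96. Net change = 96 − 26 = 70.
(Totals: 688 → 758.)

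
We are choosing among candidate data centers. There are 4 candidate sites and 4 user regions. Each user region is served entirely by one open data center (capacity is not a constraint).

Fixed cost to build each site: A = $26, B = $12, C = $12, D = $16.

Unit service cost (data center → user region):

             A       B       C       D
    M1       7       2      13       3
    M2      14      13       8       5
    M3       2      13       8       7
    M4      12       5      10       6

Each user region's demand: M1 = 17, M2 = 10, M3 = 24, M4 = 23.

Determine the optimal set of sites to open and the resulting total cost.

For any fixed open set, each user region goes to its cheapest open site; total = fixed + service.
{A, B, D}: M1→B 2·17=34, M2→D 5·10=50, M3→A 2·24=48, M4→B 5·23=115. Service 247; fixed 54; total 301.
{A, B, C, D}: M1→B 2·17=34, M2→D 5·10=50, M3→A 2·24=48, M4→B 5·23=115. Service 247; fixed 66; total 313.
{A, B, C}: M1→B 2·17=34, M2→C 8·10=80, M3→A 2·24=48, M4→B 5·23=115. Service 277; fixed 50; total 327.
{B}: service 591 + fixed 12 = 603
No other subset beats 301.

Open A, B and D; minimum total cost 301.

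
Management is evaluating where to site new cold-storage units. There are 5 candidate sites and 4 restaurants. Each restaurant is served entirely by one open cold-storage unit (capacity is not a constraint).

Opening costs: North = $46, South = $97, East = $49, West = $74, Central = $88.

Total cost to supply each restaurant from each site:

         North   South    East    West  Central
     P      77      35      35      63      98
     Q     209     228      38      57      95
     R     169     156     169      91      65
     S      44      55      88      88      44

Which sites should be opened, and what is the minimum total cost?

Open East and Central; minimum total cost 319.

For any fixed open set, each restaurant goes to its cheapest open site; total = fixed + service.
{East, Central}: P→East 35, Q→East 38, R→Central 65, S→Central 44. Service 182; fixed 137; total 319.
{North, East, Central}: service 182 + fixed 183 = 365
{West}: service 299 + fixed 74 = 373
{North, South, East, West, Central}: P→South 35, Q→East 38, R→Central 65, S→North 44. Service 182; fixed 354; total 536.
No other subset beats 319.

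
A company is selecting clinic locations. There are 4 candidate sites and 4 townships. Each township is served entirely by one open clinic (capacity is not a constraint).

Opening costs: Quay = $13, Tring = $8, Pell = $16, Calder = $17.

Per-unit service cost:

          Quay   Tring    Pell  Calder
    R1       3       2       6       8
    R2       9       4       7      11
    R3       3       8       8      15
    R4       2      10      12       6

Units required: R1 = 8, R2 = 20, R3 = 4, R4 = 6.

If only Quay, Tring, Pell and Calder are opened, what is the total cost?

Total cost: 174

Each township is assigned to its cheapest site among the open ones.
{Quay, Tring, Pell, Calder}: R1→Tring 2·8=16, R2→Tring 4·20=80, R3→Quay 3·4=12, R4→Quay 2·6=12. Service 120; fixed 54; total 174.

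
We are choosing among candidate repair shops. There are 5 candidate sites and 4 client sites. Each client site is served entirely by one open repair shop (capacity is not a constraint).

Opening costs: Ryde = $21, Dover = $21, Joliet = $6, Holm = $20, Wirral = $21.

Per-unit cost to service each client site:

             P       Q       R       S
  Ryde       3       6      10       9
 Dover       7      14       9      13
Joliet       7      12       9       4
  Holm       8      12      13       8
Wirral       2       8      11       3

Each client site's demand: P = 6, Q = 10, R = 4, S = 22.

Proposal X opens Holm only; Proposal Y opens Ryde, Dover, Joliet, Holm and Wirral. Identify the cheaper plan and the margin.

Proposal Y is cheaper by 153.

Proposal X: {Holm}: P→Holm 8·6=48, Q→Holm 12·10=120, R→Holm 13·4=52, S→Holm 8·22=176. Service 396; fixed 20; total 416.
Proposal Y: {Ryde, Dover, Joliet, Holm, Wirral}: P→Wirral 2·6=12, Q→Ryde 6·10=60, R→Dover 9·4=36, S→Wirral 3·22=66. Service 174; fixed 89; total 263.
Difference: |416 − 263| = 153.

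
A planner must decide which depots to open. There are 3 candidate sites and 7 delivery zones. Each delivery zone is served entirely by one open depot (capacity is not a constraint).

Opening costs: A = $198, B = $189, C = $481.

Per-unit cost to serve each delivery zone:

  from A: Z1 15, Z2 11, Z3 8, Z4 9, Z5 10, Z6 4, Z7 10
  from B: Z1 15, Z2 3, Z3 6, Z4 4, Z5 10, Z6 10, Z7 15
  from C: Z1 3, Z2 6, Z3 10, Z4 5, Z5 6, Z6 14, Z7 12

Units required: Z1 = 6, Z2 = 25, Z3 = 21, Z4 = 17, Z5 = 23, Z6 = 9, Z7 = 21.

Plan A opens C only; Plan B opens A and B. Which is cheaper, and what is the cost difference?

Plan A: {C}: Z1→C 3·6=18, Z2→C 6·25=150, Z3→C 10·21=210, Z4→C 5·17=85, Z5→C 6·23=138, Z6→C 14·9=126, Z7→C 12·21=252. Service 979; fixed 481; total 1460.
Plan B: {A, B}: Z1→A 15·6=90, Z2→B 3·25=75, Z3→B 6·21=126, Z4→B 4·17=68, Z5→A 10·23=230, Z6→A 4·9=36, Z7→A 10·21=210. Service 835; fixed 387; total 1222.
Difference: |1460 − 1222| = 238.

Plan B is cheaper by 238.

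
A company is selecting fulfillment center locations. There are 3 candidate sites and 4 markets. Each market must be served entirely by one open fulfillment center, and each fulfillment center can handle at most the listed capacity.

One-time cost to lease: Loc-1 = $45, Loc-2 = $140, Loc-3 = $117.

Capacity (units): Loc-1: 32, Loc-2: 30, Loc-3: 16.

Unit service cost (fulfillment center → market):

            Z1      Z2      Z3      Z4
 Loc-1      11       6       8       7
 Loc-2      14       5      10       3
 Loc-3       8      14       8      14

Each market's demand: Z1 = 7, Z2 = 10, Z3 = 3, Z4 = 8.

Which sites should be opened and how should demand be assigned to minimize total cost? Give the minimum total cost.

Open {Loc-1}: Z1→Loc-1 11·7=77, Z2→Loc-1 6·10=60, Z3→Loc-1 8·3=24, Z4→Loc-1 7·8=56.
Loads: Loc-1 carries 28/32. Service 217; fixed 45; total 262.
Next best feasible plan costs 342.

Minimum total cost: 262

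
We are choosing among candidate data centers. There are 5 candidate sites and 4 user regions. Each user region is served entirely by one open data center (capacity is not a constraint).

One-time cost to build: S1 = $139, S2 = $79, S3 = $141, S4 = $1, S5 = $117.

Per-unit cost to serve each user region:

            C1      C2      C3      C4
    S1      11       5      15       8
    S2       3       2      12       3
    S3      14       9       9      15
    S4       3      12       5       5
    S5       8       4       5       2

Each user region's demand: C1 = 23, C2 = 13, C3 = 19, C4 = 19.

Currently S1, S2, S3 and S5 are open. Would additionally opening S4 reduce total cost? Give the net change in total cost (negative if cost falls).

Current service cost with {S1, S2, S3, S5}: 228.
Adding S4: each user region re-picks its cheapest; new service cost 228, saving 0.
Extra fixed cost: 1. Net change = 1 − 0 = 1.
(Totals: 704 → 705.)

No — net change +1 (cost rises by 1).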